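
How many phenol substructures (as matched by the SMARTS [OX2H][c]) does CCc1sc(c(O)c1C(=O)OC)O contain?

2

[OX2H][c] is the SMARTS for a phenol: a hydroxyl oxygen attached to an aromatic carbon.
The molecule carries 2 separate instances of a hydroxyl group (-OH) meeting every constraint; each maps to a distinct set of atoms, giving 2 matches.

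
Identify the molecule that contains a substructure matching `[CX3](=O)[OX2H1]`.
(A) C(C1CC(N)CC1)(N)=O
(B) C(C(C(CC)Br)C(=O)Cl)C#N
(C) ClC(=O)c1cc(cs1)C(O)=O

C

[CX3](=O)[OX2H1] describes an sp2 carbon double-bonded to O and single-bonded to an -OH oxygen (a carboxylic acid).
(A) has a primary amide (-C(=O)NH2) but the carbonyl is bonded to N, not to an -OH oxygen.
(B) has an acyl chloride (-C(=O)Cl) but the carbonyl is bonded to Cl, not to an -OH oxygen.
(C) contains a carboxylic acid group (-C(=O)OH), which satisfies every atom and bond constraint.
So the answer is (C).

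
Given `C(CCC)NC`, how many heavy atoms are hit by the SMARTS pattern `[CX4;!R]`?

5

Check the 6 heavy atoms by environment: 5× C (X4, acyclic) → match; 1× N (X3, acyclic) → no.
That gives 5 matching atoms.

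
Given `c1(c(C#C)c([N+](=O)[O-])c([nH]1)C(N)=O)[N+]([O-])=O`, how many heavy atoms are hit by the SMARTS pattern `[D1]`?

The query [D1] means: atom with exactly one heavy-atom neighbour (degree 1).
Check the 16 heavy atoms by environment: 1× n (aromatic, D2) → no; 4× c (aromatic, D3) → no; 2× N (charge +1, D3) → no; 2× O (charge -1, D1) → match; 3× O (D1) → match; 1× C (D3) → no; 1× N (D1) → match; 1× C (D2) → no; 1× C (D1) → match.
Summing the matching environments: 2 + 3 + 1 + 1 = 7 matching atoms.

7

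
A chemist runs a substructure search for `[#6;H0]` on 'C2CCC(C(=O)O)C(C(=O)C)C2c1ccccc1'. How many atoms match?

3

Check the 18 heavy atoms by environment: 3× C (H1) → no; 3× C (H2) → no; 2× C (H0) → match; 2× O (H0) → no; 1× C (H3) → no; 1× c (aromatic, H0) → match; 5× c (aromatic, H1) → no; 1× O (H1) → no.
Summing the matching environments: 2 + 1 = 3 matching atoms.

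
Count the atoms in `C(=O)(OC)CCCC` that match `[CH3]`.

The query [CH3] means: aliphatic carbon with exactly three hydrogens.
Check the 8 heavy atoms by environment: 3× C (H2) → no; 2× C (H3) → match; 1× C (H0) → no; 2× O (H0) → no.
That gives 2 matching atoms.

2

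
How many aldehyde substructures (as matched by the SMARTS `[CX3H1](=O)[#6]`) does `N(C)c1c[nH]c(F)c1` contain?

0

[CX3H1](=O)[#6] is the SMARTS for an aldehyde: an sp2 carbon with one H, double-bonded to O and single-bonded to carbon.
No fragment in the molecule satisfies every constraint, giving 0 matches.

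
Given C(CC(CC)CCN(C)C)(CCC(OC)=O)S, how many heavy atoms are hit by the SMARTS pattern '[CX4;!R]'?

12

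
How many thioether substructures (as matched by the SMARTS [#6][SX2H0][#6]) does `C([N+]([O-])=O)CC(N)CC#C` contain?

0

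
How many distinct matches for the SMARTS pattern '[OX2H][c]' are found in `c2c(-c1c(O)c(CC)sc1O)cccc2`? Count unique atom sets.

2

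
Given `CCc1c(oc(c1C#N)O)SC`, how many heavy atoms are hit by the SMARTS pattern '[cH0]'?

4

Check the 12 heavy atoms by environment: 1× o (aromatic, H0) → no; 4× c (aromatic, H0) → match; 1× C (H0) → no; 1× N (H0) → no; 1× C (H2) → no; 2× C (H3) → no; 1× O (H1) → no; 1× S (H0) → no.
That gives 4 matching atoms.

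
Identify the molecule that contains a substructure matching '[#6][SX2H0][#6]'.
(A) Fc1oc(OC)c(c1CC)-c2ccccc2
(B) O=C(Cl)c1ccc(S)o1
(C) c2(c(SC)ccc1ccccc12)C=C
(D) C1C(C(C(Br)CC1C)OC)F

C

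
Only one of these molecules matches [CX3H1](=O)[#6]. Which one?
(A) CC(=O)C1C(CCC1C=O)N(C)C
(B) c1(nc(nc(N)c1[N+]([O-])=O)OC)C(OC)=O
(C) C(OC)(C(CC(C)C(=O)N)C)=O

A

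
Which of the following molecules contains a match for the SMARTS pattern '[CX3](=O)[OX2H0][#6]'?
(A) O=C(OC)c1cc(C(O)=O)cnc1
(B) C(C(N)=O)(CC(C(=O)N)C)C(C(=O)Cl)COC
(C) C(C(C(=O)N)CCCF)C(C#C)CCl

A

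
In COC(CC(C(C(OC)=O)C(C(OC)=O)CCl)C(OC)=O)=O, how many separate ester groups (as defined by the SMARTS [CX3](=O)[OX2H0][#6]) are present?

4

[CX3](=O)[OX2H0][#6] is the SMARTS for an ester: a carbonyl carbon bonded to an oxygen that is itself bonded to carbon (no H on that O).
The molecule carries 4 separate instances of a methyl-ester group (-C(=O)OCH3) meeting every constraint; each maps to a distinct set of atoms, giving 4 matches.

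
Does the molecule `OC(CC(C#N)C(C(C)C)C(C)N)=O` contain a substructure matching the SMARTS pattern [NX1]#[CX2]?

The pattern [NX1]#[CX2] describes a nitrogen triple-bonded to a two-connected carbon — a nitrile.
The molecule carries a nitrile (-C#N), whose atoms satisfy every constraint of the query, so the pattern matches.

Yes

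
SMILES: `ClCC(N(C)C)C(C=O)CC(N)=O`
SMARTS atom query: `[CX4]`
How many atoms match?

6

The query [CX4] means: C with X4: aliphatic carbon with exactly 4 total connections (bonds + H).
Check the 13 heavy atoms by environment: 6× C (X4) → match; 1× Cl (X1) → no; 2× C (X3) → no; 2× O (X1) → no; 2× N (X3) → no.
That gives 6 matching atoms.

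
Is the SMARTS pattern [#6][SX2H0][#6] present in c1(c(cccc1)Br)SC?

The pattern [#6][SX2H0][#6] describes an aliphatic sulfur bridging two carbons with no H on the sulfur — a thioether.
The molecule carries a methylthio ether (-SCH3), whose atoms satisfy every constraint of the query, so the pattern matches.

Yes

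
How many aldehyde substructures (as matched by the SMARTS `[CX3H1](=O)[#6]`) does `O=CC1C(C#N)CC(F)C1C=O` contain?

2

[CX3H1](=O)[#6] is the SMARTS for an aldehyde: an sp2 carbon with one H, double-bonded to O and single-bonded to carbon.
The molecule carries 2 separate instances of an aldehyde (-CHO) meeting every constraint; each maps to a distinct set of atoms, giving 2 matches.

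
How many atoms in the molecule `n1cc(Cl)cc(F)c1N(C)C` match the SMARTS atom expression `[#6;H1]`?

2

The query [#6;H1] means: any carbon bearing exactly one hydrogen.
Check the 11 heavy atoms by environment: 1× n (aromatic, H0) → no; 3× c (aromatic, H0) → no; 2× c (aromatic, H1) → match; 1× Cl (H0) → no; 1× F (H0) → no; 1× N (H0) → no; 2× C (H3) → no.
That gives 2 matching atoms.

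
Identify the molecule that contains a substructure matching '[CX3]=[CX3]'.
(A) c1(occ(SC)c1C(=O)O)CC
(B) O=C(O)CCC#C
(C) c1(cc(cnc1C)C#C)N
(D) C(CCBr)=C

D

[CX3]=[CX3] describes a non-aromatic C=C double bond between two sp2 carbons (an alkene).
(A) has an ethyl group (-CH2CH3) but its C-C bond is a single bond between CX4 carbons, not CX3=CX3.
(B) has an ethynyl group (-C#CH) but the C-C bond is a triple bond, not a double bond.
(C) has an ethynyl group (-C#CH) but the C-C bond is a triple bond, not a double bond.
(D) contains a vinyl group (-CH=CH2), which satisfies every atom and bond constraint.
So the answer is (D).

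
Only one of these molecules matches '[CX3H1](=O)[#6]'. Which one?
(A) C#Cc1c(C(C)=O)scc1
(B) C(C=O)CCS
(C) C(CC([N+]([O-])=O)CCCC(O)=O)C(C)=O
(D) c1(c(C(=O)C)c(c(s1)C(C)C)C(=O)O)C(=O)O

[CX3H1](=O)[#6] describes an sp2 carbon with one H, double-bonded to O and single-bonded to carbon (an aldehyde).
(A) has an acetyl/ketone group (-C(=O)CH3) but the carbonyl carbon has H0 (two carbon neighbours), not H1.
(B) contains an aldehyde (-CHO), which satisfies every atom and bond constraint.
(C) has an acetyl/ketone group (-C(=O)CH3) but the carbonyl carbon has H0 (two carbon neighbours), not H1.
(D) has a carboxylic acid group (-C(=O)OH) but the carbonyl carbon has H0 and is bonded to O, not H1.
So the answer is (B).

B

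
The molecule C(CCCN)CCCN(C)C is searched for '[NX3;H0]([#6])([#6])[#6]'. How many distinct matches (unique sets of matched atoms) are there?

[NX3;H0]([#6])([#6])[#6] is the SMARTS for a tertiary amine: a trivalent nitrogen with no H, bonded to three carbons.
Exactly one fragment in the molecule meets all constraints, giving 1 match.

1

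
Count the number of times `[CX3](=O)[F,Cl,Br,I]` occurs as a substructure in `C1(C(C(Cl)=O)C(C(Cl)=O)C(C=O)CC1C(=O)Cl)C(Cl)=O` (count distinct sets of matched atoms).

[CX3](=O)[F,Cl,Br,I] is the SMARTS for an acyl halide: a carbonyl carbon bonded to a halogen.
The molecule carries 4 separate instances of an acyl chloride (-C(=O)Cl) meeting every constraint; each maps to a distinct set of atoms, giving 4 matches.

4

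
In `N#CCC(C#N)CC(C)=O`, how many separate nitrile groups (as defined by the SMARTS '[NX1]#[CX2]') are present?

[NX1]#[CX2] is the SMARTS for a nitrile: a nitrogen triple-bonded to a two-connected carbon.
The molecule carries 2 separate instances of a nitrile (-C#N) meeting every constraint; each maps to a distinct set of atoms, giving 2 matches.

2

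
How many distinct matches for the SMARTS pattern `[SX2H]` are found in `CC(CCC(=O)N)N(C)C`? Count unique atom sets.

0

[SX2H] is the SMARTS for a thiol: an aliphatic sulfur with two connections, one being H.
No fragment in the molecule satisfies every constraint, giving 0 matches.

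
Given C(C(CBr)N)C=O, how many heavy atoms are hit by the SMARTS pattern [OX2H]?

The query [OX2H] means: aliphatic oxygen with two connections, one of which is H — an -OH oxygen.
Check the 7 heavy atoms by environment: 2× C (H2, X4) → no; 1× C (H1, X4) → no; 1× N (H2, X3) → no; 1× Br (H0, X1) → no; 1× C (H1, X3) → no; 1× O (H0, X1) → no.
No environment satisfies the query, so 0 matching atoms.

0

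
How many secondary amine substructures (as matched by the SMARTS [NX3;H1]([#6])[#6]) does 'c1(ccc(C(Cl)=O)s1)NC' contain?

[NX3;H1]([#6])[#6] is the SMARTS for a secondary amine: a trivalent nitrogen with one H, bonded to two carbons.
Exactly one fragment in the molecule meets all constraints, giving 1 match.

1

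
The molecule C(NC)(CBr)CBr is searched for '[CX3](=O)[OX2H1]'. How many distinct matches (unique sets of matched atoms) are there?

0

[CX3](=O)[OX2H1] is the SMARTS for a carboxylic acid: an sp2 carbon double-bonded to O and single-bonded to an -OH oxygen.
No fragment in the molecule satisfies every constraint, giving 0 matches.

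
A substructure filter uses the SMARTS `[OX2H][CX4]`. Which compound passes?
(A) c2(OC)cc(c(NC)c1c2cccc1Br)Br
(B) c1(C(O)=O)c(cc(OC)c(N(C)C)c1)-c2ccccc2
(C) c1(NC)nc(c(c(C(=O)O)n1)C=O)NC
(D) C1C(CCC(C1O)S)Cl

D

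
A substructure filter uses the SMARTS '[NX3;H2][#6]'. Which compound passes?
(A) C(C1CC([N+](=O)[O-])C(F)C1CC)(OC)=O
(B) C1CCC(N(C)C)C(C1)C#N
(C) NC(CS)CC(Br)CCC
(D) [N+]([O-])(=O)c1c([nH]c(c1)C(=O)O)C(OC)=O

[NX3;H2][#6] describes a trivalent nitrogen with two H attached to carbon (a primary amine).
(A) has a nitro group (-[N+](=O)[O-]) but the nitrogen is [N+] with no H, not NX3H2.
(B) has a nitrile (-C#N) but the nitrogen is NX1 (triple-bonded), not NX3 with two H.
(C) contains a primary amino group (-NH2), which satisfies every atom and bond constraint.
(D) has a nitro group (-[N+](=O)[O-]) but the nitrogen is [N+] with no H, not NX3H2.
So the answer is (C).

C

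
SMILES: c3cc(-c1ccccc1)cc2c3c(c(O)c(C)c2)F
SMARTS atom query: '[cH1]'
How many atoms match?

9

Check the 19 heavy atoms by environment: 7× c (aromatic, H0) → no; 9× c (aromatic, H1) → match; 1× O (H1) → no; 1× C (H3) → no; 1× F (H0) → no.
That gives 9 matching atoms.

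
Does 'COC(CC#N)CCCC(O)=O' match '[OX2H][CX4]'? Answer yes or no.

The pattern [OX2H][CX4] describes a hydroxyl oxygen bound to an sp3 (X4) carbon — an aliphatic alcohol.
The closest candidate here is a methoxy ether (-OCH3), but the oxygen has H0 (ether), not H1. No other fragment satisfies the full query, so there is no match.

No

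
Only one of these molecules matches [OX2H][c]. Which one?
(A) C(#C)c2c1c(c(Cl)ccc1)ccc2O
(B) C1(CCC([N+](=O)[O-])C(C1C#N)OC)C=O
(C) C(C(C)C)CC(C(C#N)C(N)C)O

[OX2H][c] describes a hydroxyl oxygen attached to an aromatic carbon (a phenol).
(A) contains a hydroxyl group (-OH), which satisfies every atom and bond constraint.
(B) has a methoxy ether (-OCH3) but the oxygen has H0, not H1.
(C) has a hydroxyl group (-OH) but the -OH is on an aliphatic carbon, not an aromatic c.
So the answer is (A).

A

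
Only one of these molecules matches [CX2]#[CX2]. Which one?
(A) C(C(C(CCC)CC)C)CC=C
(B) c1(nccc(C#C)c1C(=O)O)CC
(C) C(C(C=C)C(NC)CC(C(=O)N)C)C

[CX2]#[CX2] describes a carbon-carbon triple bond (an alkyne).
(A) has a vinyl group (-CH=CH2) but the C=C is a double bond; both carbons are CX3, not CX2.
(B) contains an ethynyl group (-C#CH), which satisfies every atom and bond constraint.
(C) has a vinyl group (-CH=CH2) but the C=C is a double bond; both carbons are CX3, not CX2.
So the answer is (B).

B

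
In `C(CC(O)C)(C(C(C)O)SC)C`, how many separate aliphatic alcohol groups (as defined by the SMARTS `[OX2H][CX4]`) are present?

[OX2H][CX4] is the SMARTS for an aliphatic alcohol: a hydroxyl oxygen bound to an sp3 (X4) carbon.
The molecule carries 2 separate instances of a hydroxyl group (-OH) meeting every constraint; each maps to a distinct set of atoms, giving 2 matches.

2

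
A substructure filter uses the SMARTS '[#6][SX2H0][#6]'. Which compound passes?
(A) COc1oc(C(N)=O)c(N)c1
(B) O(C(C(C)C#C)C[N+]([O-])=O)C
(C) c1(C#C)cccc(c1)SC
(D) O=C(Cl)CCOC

C

[#6][SX2H0][#6] describes an aliphatic sulfur bridging two carbons with no H on the sulfur (a thioether).
(A) has a methoxy ether (-OCH3) but the bridging atom is O, not S.
(B) has a methoxy ether (-OCH3) but the bridging atom is O, not S.
(C) contains a methylthio ether (-SCH3), which satisfies every atom and bond constraint.
(D) has a methoxy ether (-OCH3) but the bridging atom is O, not S.
So the answer is (C).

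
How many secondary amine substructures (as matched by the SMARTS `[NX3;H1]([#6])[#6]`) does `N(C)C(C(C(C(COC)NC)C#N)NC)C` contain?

3

[NX3;H1]([#6])[#6] is the SMARTS for a secondary amine: a trivalent nitrogen with one H, bonded to two carbons.
The molecule carries 3 separate instances of an N-methylamino group (-NHCH3) meeting every constraint; each maps to a distinct set of atoms, giving 3 matches.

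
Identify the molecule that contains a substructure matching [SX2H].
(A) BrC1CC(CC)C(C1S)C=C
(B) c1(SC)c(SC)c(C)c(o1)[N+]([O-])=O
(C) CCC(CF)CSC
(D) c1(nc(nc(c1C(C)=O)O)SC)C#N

A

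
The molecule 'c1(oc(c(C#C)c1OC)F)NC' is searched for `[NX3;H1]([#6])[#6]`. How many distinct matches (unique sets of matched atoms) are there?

[NX3;H1]([#6])[#6] is the SMARTS for a secondary amine: a trivalent nitrogen with one H, bonded to two carbons.
Exactly one fragment in the molecule meets all constraints, giving 1 match.

1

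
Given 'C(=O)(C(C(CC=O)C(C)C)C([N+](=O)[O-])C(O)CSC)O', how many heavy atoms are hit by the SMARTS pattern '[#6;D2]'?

The query [#6;D2] means: any carbon bonded to exactly two heavy atoms.
Check the 20 heavy atoms by environment: 3× C (D2) → match; 6× C (D3) → no; 5× O (D1) → no; 1× S (D2) → no; 3× C (D1) → no; 1× N (charge +1, D3) → no; 1× O (charge -1, D1) → no.
That gives 3 matching atoms.

3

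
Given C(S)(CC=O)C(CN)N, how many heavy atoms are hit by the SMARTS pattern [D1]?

4

The query [D1] means: atom with exactly one heavy-atom neighbour (degree 1).
Check the 9 heavy atoms by environment: 3× C (D2) → no; 2× C (D3) → no; 2× N (D1) → match; 1× S (D1) → match; 1× O (D1) → match.
Summing the matching environments: 2 + 1 + 1 = 4 matching atoms.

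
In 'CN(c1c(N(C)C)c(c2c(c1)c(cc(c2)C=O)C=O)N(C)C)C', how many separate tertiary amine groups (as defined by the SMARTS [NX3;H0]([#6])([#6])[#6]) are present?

[NX3;H0]([#6])([#6])[#6] is the SMARTS for a tertiary amine: a trivalent nitrogen with no H, bonded to three carbons.
The molecule carries 3 separate instances of a dimethylamino group (-N(CH3)2) meeting every constraint; each maps to a distinct set of atoms, giving 3 matches.

3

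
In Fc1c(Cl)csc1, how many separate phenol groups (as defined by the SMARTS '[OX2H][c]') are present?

0

[OX2H][c] is the SMARTS for a phenol: a hydroxyl oxygen attached to an aromatic carbon.
No fragment in the molecule satisfies every constraint, giving 0 matches.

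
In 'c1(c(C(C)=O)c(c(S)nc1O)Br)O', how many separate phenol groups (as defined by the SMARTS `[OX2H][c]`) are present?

2

[OX2H][c] is the SMARTS for a phenol: a hydroxyl oxygen attached to an aromatic carbon.
The molecule carries 2 separate instances of a hydroxyl group (-OH) meeting every constraint; each maps to a distinct set of atoms, giving 2 matches.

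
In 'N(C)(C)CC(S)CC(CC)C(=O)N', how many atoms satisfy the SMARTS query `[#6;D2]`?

3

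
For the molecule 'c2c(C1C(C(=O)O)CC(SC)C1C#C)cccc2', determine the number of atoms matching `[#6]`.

Check the 18 heavy atoms by environment: 9× C → match; 6× c (aromatic) → match; 1× S → no; 2× O → no.
Summing the matching environments: 9 + 6 = 15 matching atoms.

15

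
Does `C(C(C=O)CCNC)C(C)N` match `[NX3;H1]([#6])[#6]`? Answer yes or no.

The pattern [NX3;H1]([#6])[#6] describes a trivalent nitrogen with one H, bonded to two carbons — a secondary amine.
The molecule carries an N-methylamino group (-NHCH3), whose atoms satisfy every constraint of the query, so the pattern matches.

Yes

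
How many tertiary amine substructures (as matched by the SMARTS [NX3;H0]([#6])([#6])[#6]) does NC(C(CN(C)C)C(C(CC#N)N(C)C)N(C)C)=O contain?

[NX3;H0]([#6])([#6])[#6] is the SMARTS for a tertiary amine: a trivalent nitrogen with no H, bonded to three carbons.
The molecule carries 3 separate instances of a dimethylamino group (-N(CH3)2) meeting every constraint; each maps to a distinct set of atoms, giving 3 matches.

3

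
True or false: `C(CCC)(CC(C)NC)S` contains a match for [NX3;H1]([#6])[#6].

The pattern [NX3;H1]([#6])[#6] describes a trivalent nitrogen with one H, bonded to two carbons — a secondary amine.
The molecule carries an N-methylamino group (-NHCH3), whose atoms satisfy every constraint of the query, so the pattern matches.

True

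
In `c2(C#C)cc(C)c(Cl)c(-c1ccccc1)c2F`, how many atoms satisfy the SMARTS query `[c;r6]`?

12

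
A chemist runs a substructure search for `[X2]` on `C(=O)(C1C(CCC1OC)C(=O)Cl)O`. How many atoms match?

2

The query [X2] means: any atom with exactly two total connections (bonds + H).
Check the 13 heavy atoms by environment: 6× C (X4) → no; 2× C (X3) → no; 2× O (X1) → no; 1× Cl (X1) → no; 2× O (X2) → match.
That gives 2 matching atoms.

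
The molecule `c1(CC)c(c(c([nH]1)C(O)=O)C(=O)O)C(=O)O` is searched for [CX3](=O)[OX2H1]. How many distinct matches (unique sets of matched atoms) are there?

[CX3](=O)[OX2H1] is the SMARTS for a carboxylic acid: an sp2 carbon double-bonded to O and single-bonded to an -OH oxygen.
The molecule carries 3 separate instances of a carboxylic acid group (-C(=O)OH) meeting every constraint; each maps to a distinct set of atoms, giving 3 matches.

3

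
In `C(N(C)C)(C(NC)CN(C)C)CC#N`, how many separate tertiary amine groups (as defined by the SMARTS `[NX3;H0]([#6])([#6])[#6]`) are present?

2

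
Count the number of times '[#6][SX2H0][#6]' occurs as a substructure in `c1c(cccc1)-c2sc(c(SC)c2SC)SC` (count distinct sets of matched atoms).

3

[#6][SX2H0][#6] is the SMARTS for a thioether: an aliphatic sulfur bridging two carbons with no H on the sulfur.
The molecule carries 3 separate instances of a methylthio ether (-SCH3) meeting every constraint; each maps to a distinct set of atoms, giving 3 matches.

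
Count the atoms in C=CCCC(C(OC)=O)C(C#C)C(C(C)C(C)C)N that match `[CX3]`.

3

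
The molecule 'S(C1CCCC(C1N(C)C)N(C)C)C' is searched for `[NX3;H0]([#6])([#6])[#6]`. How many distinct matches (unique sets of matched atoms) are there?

2

[NX3;H0]([#6])([#6])[#6] is the SMARTS for a tertiary amine: a trivalent nitrogen with no H, bonded to three carbons.
The molecule carries 2 separate instances of a dimethylamino group (-N(CH3)2) meeting every constraint; each maps to a distinct set of atoms, giving 2 matches.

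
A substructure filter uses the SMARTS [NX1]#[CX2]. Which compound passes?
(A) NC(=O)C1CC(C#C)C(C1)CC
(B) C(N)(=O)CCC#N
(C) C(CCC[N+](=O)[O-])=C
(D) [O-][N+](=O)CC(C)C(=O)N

B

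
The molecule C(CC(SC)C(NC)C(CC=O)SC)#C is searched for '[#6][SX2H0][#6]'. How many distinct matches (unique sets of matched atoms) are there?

2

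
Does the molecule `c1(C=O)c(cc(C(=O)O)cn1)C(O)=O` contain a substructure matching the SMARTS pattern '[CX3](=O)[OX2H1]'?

The pattern [CX3](=O)[OX2H1] describes an sp2 carbon double-bonded to O and single-bonded to an -OH oxygen — a carboxylic acid.
The molecule carries a carboxylic acid group (-C(=O)OH), whose atoms satisfy every constraint of the query, so the pattern matches.

Yes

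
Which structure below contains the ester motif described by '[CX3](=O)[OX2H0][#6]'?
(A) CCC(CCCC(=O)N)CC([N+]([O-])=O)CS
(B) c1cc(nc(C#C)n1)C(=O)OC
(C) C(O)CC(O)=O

[CX3](=O)[OX2H0][#6] describes a carbonyl carbon bonded to an oxygen that is itself bonded to carbon (no H on that O) (an ester).
(A) has a primary amide (-C(=O)NH2) but the carbonyl is bonded to N, not to an O-C linkage.
(B) contains a methyl-ester group (-C(=O)OCH3), which satisfies every atom and bond constraint.
(C) has a carboxylic acid group (-C(=O)OH) but the singly-bonded O carries H (OX2H1, not H0).
So the answer is (B).

B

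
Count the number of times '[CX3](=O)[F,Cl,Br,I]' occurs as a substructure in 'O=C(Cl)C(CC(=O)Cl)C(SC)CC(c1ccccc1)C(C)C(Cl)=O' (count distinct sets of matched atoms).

[CX3](=O)[F,Cl,Br,I] is the SMARTS for an acyl halide: a carbonyl carbon bonded to a halogen.
The molecule carries 3 separate instances of an acyl chloride (-C(=O)Cl) meeting every constraint; each maps to a distinct set of atoms, giving 3 matches.

3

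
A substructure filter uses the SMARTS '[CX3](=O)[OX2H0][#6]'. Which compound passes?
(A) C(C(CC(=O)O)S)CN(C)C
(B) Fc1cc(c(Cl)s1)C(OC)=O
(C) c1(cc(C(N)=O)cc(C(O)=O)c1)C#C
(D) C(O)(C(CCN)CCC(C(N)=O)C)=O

[CX3](=O)[OX2H0][#6] describes a carbonyl carbon bonded to an oxygen that is itself bonded to carbon (no H on that O) (an ester).
(A) has a carboxylic acid group (-C(=O)OH) but the singly-bonded O carries H (OX2H1, not H0).
(B) contains a methyl-ester group (-C(=O)OCH3), which satisfies every atom and bond constraint.
(C) has a carboxylic acid group (-C(=O)OH) but the singly-bonded O carries H (OX2H1, not H0).
(D) has a carboxylic acid group (-C(=O)OH) but the singly-bonded O carries H (OX2H1, not H0).
So the answer is (B).

B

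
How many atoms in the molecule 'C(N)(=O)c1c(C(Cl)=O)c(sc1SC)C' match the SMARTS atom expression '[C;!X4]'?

2

The query [C;!X4] means: aliphatic carbon that does not have four total connections.
Check the 14 heavy atoms by environment: 1× s (aromatic, X2) → no; 4× c (aromatic, X3) → no; 2× C (X4) → no; 1× S (X2) → no; 2× C (X3) → match; 2× O (X1) → no; 1× Cl (X1) → no; 1× N (X3) → no.
That gives 2 matching atoms.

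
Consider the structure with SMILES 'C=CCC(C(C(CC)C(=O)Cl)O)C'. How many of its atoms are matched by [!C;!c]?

3

The query [!C;!c] means: neither aliphatic nor aromatic carbon — same as [!#6].
Check the 13 heavy atoms by environment: 10× C → no; 2× O → match; 1× Cl → match.
Summing the matching environments: 2 + 1 = 3 matching atoms.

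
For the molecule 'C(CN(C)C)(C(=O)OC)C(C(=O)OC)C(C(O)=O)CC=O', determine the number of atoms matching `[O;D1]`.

Check the 21 heavy atoms by environment: 3× C (D2) → no; 6× C (D3) → no; 5× O (D1) → match; 2× O (D2) → no; 4× C (D1) → no; 1× N (D3) → no.
That gives 5 matching atoms.

5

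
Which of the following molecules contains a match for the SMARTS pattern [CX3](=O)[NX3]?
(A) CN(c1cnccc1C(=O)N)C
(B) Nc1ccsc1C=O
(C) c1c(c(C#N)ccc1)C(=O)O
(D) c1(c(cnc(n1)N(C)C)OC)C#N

[CX3](=O)[NX3] describes a carbonyl carbon bonded to a trivalent nitrogen (an amide).
(A) contains a primary amide (-C(=O)NH2), which satisfies every atom and bond constraint.
(B) has a primary amino group (-NH2) but the -NH2 is not attached to a carbonyl carbon.
(C) has a carboxylic acid group (-C(=O)OH) but the carbonyl is bonded to O, not to an NX3 nitrogen.
(D) has a nitrile (-C#N) but the nitrile N is NX1 (triple-bonded), not NX3.
So the answer is (A).

A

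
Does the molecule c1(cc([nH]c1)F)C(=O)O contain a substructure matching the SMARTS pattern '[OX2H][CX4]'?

The pattern [OX2H][CX4] describes a hydroxyl oxygen bound to an sp3 (X4) carbon — an aliphatic alcohol.
The closest candidate here is a carboxylic acid group (-C(=O)OH), but the -OH is on a CX3 carbonyl carbon, not a CX4 carbon. No other fragment satisfies the full query, so there is no match.

No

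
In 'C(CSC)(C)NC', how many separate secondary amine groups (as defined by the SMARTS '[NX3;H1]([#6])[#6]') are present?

[NX3;H1]([#6])[#6] is the SMARTS for a secondary amine: a trivalent nitrogen with one H, bonded to two carbons.
Exactly one fragment in the molecule meets all constraints, giving 1 match.

1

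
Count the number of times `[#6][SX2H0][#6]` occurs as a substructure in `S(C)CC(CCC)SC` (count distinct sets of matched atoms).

2

[#6][SX2H0][#6] is the SMARTS for a thioether: an aliphatic sulfur bridging two carbons with no H on the sulfur.
The molecule carries 2 separate instances of a methylthio ether (-SCH3) meeting every constraint; each maps to a distinct set of atoms, giving 2 matches.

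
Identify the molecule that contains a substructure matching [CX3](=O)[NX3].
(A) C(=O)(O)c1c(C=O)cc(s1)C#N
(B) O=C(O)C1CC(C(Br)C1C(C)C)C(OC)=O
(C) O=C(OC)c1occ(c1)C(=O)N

C

[CX3](=O)[NX3] describes a carbonyl carbon bonded to a trivalent nitrogen (an amide).
(A) has a carboxylic acid group (-C(=O)OH) but the carbonyl is bonded to O, not to an NX3 nitrogen.
(B) has a carboxylic acid group (-C(=O)OH) but the carbonyl is bonded to O, not to an NX3 nitrogen.
(C) contains a primary amide (-C(=O)NH2), which satisfies every atom and bond constraint.
So the answer is (C).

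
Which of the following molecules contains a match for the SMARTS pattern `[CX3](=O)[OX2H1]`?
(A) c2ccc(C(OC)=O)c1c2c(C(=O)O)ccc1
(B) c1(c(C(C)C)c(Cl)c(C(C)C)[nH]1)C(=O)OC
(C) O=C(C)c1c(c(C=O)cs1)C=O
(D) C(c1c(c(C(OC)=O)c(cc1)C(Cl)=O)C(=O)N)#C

[CX3](=O)[OX2H1] describes an sp2 carbon double-bonded to O and single-bonded to an -OH oxygen (a carboxylic acid).
(A) contains a carboxylic acid group (-C(=O)OH), which satisfies every atom and bond constraint.
(B) has a methyl-ester group (-C(=O)OCH3) but the singly-bonded O has no H (OX2H0, not OX2H1).
(C) has an aldehyde (-CHO) but there is no singly-bonded oxygen on the carbonyl carbon.
(D) has an acyl chloride (-C(=O)Cl) but the carbonyl is bonded to Cl, not to an -OH oxygen.
So the answer is (A).

A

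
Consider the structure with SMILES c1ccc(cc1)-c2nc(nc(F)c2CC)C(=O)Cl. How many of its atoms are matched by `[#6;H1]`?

Check the 18 heavy atoms by environment: 2× n (aromatic, H0) → no; 5× c (aromatic, H0) → no; 5× c (aromatic, H1) → match; 1× C (H2) → no; 1× C (H3) → no; 1× C (H0) → no; 1× O (H0) → no; 1× Cl (H0) → no; 1× F (H0) → no.
That gives 5 matching atoms.

5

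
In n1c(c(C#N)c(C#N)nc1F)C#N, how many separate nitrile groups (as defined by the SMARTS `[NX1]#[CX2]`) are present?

3

[NX1]#[CX2] is the SMARTS for a nitrile: a nitrogen triple-bonded to a two-connected carbon.
The molecule carries 3 separate instances of a nitrile (-C#N) meeting every constraint; each maps to a distinct set of atoms, giving 3 matches.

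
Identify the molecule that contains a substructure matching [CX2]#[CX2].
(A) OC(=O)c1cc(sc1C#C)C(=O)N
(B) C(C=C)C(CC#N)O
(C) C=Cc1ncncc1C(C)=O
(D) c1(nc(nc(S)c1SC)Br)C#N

[CX2]#[CX2] describes a carbon-carbon triple bond (an alkyne).
(A) contains an ethynyl group (-C#CH), which satisfies every atom and bond constraint.
(B) has a nitrile (-C#N) but the triple bond is C#N, not C#C.
(C) has a vinyl group (-CH=CH2) but the C=C is a double bond; both carbons are CX3, not CX2.
(D) has a nitrile (-C#N) but the triple bond is C#N, not C#C.
So the answer is (A).

A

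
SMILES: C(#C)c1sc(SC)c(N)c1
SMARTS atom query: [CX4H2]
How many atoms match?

0

The query [CX4H2] means: sp3 carbon (X4) with exactly two hydrogens.
Check the 10 heavy atoms by environment: 1× s (aromatic, H0, X2) → no; 3× c (aromatic, H0, X3) → no; 1× c (aromatic, H1, X3) → no; 1× C (H0, X2) → no; 1× C (H1, X2) → no; 1× N (H2, X3) → no; 1× S (H0, X2) → no; 1× C (H3, X4) → no.
No environment satisfies the query, so 0 matching atoms.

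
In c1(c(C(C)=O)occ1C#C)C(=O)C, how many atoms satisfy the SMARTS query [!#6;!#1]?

The query [!#6;!#1] means: not carbon and not hydrogen — any heteroatom.
Check the 13 heavy atoms by environment: 1× o (aromatic) → match; 4× c (aromatic) → no; 6× C → no; 2× O → match.
Summing the matching environments: 1 + 2 = 3 matching atoms.

3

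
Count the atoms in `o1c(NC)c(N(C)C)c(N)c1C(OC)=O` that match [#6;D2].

0

The query [#6;D2] means: any carbon bonded to exactly two heavy atoms.
Check the 15 heavy atoms by environment: 1× o (aromatic, D2) → no; 4× c (aromatic, D3) → no; 1× N (D3) → no; 4× C (D1) → no; 1× N (D2) → no; 1× N (D1) → no; 1× C (D3) → no; 1× O (D1) → no; 1× O (D2) → no.
No environment satisfies the query, so 0 matching atoms.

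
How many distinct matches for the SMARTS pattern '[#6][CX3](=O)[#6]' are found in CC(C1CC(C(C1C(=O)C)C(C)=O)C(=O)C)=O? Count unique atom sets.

[#6][CX3](=O)[#6] is the SMARTS for a ketone: a carbonyl carbon (no H) flanked by two carbons.
The molecule carries 4 separate instances of an acetyl/ketone group (-C(=O)CH3) meeting every constraint; each maps to a distinct set of atoms, giving 4 matches.

4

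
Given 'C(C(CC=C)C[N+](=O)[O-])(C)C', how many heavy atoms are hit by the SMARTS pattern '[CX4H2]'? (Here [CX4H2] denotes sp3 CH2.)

2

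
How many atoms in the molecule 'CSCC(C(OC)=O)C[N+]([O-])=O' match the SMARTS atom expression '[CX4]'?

Check the 12 heavy atoms by environment: 5× C (X4) → match; 1× N (charge +1, X3) → no; 1× O (charge -1, X1) → no; 2× O (X1) → no; 1× S (X2) → no; 1× C (X3) → no; 1× O (X2) → no.
That gives 5 matching atoms.

5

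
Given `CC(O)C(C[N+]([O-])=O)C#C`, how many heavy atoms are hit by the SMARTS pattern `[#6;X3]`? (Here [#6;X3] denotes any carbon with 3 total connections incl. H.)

0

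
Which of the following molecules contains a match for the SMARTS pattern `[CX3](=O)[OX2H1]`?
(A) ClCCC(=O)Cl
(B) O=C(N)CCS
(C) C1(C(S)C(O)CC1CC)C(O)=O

C

[CX3](=O)[OX2H1] describes an sp2 carbon double-bonded to O and single-bonded to an -OH oxygen (a carboxylic acid).
(A) has an acyl chloride (-C(=O)Cl) but the carbonyl is bonded to Cl, not to an -OH oxygen.
(B) has a primary amide (-C(=O)NH2) but the carbonyl is bonded to N, not to an -OH oxygen.
(C) contains a carboxylic acid group (-C(=O)OH), which satisfies every atom and bond constraint.
So the answer is (C).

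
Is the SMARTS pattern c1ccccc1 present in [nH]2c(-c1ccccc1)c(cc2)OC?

The pattern c1ccccc1 describes six aromatic carbons in a ring — a benzene ring.
The molecule carries a phenyl ring, whose atoms satisfy every constraint of the query, so the pattern matches.

Yes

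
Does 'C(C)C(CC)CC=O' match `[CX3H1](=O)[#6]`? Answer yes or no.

The pattern [CX3H1](=O)[#6] describes an sp2 carbon with one H, double-bonded to O and single-bonded to carbon — an aldehyde.
The molecule carries an aldehyde (-CHO), whose atoms satisfy every constraint of the query, so the pattern matches.

Yes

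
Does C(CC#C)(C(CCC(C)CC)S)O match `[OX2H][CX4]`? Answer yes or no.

Yes

The pattern [OX2H][CX4] describes a hydroxyl oxygen bound to an sp3 (X4) carbon — an aliphatic alcohol.
The molecule carries a hydroxyl group (-OH), whose atoms satisfy every constraint of the query, so the pattern matches.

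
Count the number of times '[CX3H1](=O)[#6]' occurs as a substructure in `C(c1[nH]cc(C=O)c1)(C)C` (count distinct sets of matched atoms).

[CX3H1](=O)[#6] is the SMARTS for an aldehyde: an sp2 carbon with one H, double-bonded to O and single-bonded to carbon.
Exactly one fragment in the molecule meets all constraints, giving 1 match.

1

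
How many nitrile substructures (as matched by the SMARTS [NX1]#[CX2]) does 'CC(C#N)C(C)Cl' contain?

1

[NX1]#[CX2] is the SMARTS for a nitrile: a nitrogen triple-bonded to a two-connected carbon.
Exactly one fragment in the molecule meets all constraints, giving 1 match.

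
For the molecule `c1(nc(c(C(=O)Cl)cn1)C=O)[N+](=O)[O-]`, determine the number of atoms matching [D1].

5

Check the 14 heavy atoms by environment: 2× n (aromatic, D2) → no; 3× c (aromatic, D3) → no; 1× c (aromatic, D2) → no; 1× C (D2) → no; 3× O (D1) → match; 1× C (D3) → no; 1× Cl (D1) → match; 1× N (charge +1, D3) → no; 1× O (charge -1, D1) → match.
Summing the matching environments: 3 + 1 + 1 = 5 matching atoms.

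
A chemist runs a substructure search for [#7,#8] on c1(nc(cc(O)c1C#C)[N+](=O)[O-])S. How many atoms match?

5

The query [#7,#8] means: nitrogen or oxygen (comma = OR).
Check the 13 heavy atoms by environment: 1× n (aromatic) → match; 5× c (aromatic) → no; 1× S → no; 2× C → no; 1× N (charge +1) → match; 1× O (charge -1) → match; 2× O → match.
Summing the matching environments: 1 + 1 + 1 + 2 = 5 matching atoms.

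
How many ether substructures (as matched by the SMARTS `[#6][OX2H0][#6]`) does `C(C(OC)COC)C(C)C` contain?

[#6][OX2H0][#6] is the SMARTS for an ether: an aliphatic oxygen bridging two carbons with no H on the oxygen.
The molecule carries 2 separate instances of a methoxy ether (-OCH3) meeting every constraint; each maps to a distinct set of atoms, giving 2 matches.

2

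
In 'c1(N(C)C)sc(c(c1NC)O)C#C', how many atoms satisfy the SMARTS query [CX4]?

3

The query [CX4] means: C with X4: aliphatic carbon with exactly 4 total connections (bonds + H).
Check the 13 heavy atoms by environment: 1× s (aromatic, X2) → no; 4× c (aromatic, X3) → no; 2× N (X3) → no; 3× C (X4) → match; 1× O (X2) → no; 2× C (X2) → no.
That gives 3 matching atoms.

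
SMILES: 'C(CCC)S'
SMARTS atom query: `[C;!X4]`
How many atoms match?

The query [C;!X4] means: aliphatic carbon that does not have four total connections.
Check the 5 heavy atoms by environment: 4× C (X4) → no; 1× S (X2) → no.
No environment satisfies the query, so 0 matching atoms.

0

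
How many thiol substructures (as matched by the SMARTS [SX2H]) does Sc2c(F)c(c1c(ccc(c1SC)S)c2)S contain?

3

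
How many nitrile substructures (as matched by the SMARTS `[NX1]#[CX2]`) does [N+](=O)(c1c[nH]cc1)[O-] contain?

0

[NX1]#[CX2] is the SMARTS for a nitrile: a nitrogen triple-bonded to a two-connected carbon.
The molecule has a nitro group (-[N+](=O)[O-]), but there is no C#N triple bond; nothing else fits, so there are 0 matches.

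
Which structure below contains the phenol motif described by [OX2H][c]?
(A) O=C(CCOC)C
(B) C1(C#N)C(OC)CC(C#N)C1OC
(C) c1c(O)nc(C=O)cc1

[OX2H][c] describes a hydroxyl oxygen attached to an aromatic carbon (a phenol).
(A) has a methoxy ether (-OCH3) but the oxygen has H0, not H1.
(B) has a methoxy ether (-OCH3) but the oxygen has H0, not H1.
(C) contains a hydroxyl group (-OH), which satisfies every atom and bond constraint.
So the answer is (C).

C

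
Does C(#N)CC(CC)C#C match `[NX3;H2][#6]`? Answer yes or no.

No

The pattern [NX3;H2][#6] describes a trivalent nitrogen with two H attached to carbon — a primary amine.
The closest candidate here is a nitrile (-C#N), but the nitrogen is NX1 (triple-bonded), not NX3 with two H. No other fragment satisfies the full query, so there is no match.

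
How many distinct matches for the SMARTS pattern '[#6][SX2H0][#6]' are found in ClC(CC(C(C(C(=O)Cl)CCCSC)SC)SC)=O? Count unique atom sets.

3

[#6][SX2H0][#6] is the SMARTS for a thioether: an aliphatic sulfur bridging two carbons with no H on the sulfur.
The molecule carries 3 separate instances of a methylthio ether (-SCH3) meeting every constraint; each maps to a distinct set of atoms, giving 3 matches.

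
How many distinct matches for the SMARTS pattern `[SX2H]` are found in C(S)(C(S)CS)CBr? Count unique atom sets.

[SX2H] is the SMARTS for a thiol: an aliphatic sulfur with two connections, one being H.
The molecule carries 3 separate instances of a thiol (-SH) meeting every constraint; each maps to a distinct set of atoms, giving 3 matches.

3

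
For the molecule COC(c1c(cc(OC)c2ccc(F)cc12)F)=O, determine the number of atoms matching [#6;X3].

11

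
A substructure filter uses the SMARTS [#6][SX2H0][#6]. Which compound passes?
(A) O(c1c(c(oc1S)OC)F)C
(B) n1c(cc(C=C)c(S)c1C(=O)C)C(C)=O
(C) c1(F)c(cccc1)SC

[#6][SX2H0][#6] describes an aliphatic sulfur bridging two carbons with no H on the sulfur (a thioether).
(A) has a thiol (-SH) but the sulfur has H1, not H0 bridging two carbons.
(B) has a thiol (-SH) but the sulfur has H1, not H0 bridging two carbons.
(C) contains a methylthio ether (-SCH3), which satisfies every atom and bond constraint.
So the answer is (C).

C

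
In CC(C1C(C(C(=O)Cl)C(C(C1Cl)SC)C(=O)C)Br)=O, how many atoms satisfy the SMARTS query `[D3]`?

9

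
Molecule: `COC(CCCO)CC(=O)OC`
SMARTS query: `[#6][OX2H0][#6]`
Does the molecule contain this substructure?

The pattern [#6][OX2H0][#6] describes an aliphatic oxygen bridging two carbons with no H on the oxygen — an ether.
The molecule carries a methoxy ether (-OCH3), whose atoms satisfy every constraint of the query, so the pattern matches.

Yes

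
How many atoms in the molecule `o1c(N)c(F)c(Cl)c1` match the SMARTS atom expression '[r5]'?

5

The query [r5] means: r5 matches atoms in a five-membered ring.
Check the 8 heavy atoms by environment: 1× o (aromatic, in 5-ring) → match; 4× c (aromatic, in 5-ring) → match; 1× Cl (acyclic) → no; 1× F (acyclic) → no; 1× N (acyclic) → no.
Summing the matching environments: 1 + 4 = 5 matching atoms.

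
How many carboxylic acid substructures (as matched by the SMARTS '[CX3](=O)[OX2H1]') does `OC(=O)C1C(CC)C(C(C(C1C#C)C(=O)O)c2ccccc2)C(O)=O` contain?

3

[CX3](=O)[OX2H1] is the SMARTS for a carboxylic acid: an sp2 carbon double-bonded to O and single-bonded to an -OH oxygen.
The molecule carries 3 separate instances of a carboxylic acid group (-C(=O)OH) meeting every constraint; each maps to a distinct set of atoms, giving 3 matches.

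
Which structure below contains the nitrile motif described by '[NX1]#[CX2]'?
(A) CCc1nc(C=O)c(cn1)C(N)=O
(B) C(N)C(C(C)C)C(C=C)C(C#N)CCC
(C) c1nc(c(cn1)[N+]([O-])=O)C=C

B

[NX1]#[CX2] describes a nitrogen triple-bonded to a two-connected carbon (a nitrile).
(A) has a primary amide (-C(=O)NH2) but the nitrogen is NX3, not NX1.
(B) contains a nitrile (-C#N), which satisfies every atom and bond constraint.
(C) has a nitro group (-[N+](=O)[O-]) but there is no C#N triple bond.
So the answer is (B).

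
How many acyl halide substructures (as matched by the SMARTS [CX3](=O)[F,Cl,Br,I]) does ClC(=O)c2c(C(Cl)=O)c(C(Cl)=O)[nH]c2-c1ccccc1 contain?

[CX3](=O)[F,Cl,Br,I] is the SMARTS for an acyl halide: a carbonyl carbon bonded to a halogen.
The molecule carries 3 separate instances of an acyl chloride (-C(=O)Cl) meeting every constraint; each maps to a distinct set of atoms, giving 3 matches.

3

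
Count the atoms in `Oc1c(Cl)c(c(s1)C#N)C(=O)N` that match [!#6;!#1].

6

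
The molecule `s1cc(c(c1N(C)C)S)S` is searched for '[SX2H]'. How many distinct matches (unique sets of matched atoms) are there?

2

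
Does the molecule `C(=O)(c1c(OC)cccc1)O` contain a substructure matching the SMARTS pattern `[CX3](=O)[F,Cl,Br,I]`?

The pattern [CX3](=O)[F,Cl,Br,I] describes a carbonyl carbon bonded to a halogen — an acyl halide.
The closest candidate here is a carboxylic acid group (-C(=O)OH), but the carbonyl is bonded to -OH, not to a halogen. No other fragment satisfies the full query, so there is no match.

No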